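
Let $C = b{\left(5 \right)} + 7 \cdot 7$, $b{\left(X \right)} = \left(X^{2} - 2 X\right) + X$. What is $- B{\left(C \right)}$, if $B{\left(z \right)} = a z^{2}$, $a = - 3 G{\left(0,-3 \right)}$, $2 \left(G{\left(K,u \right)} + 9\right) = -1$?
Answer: $- \frac{271377}{2} \approx -1.3569 \cdot 10^{5}$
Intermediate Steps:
$G{\left(K,u \right)} = - \frac{19}{2}$ ($G{\left(K,u \right)} = -9 + \frac{1}{2} \left(-1\right) = -9 - \frac{1}{2} = - \frac{19}{2}$)
$b{\left(X \right)} = X^{2} - X$
$a = \frac{57}{2}$ ($a = \left(-3\right) \left(- \frac{19}{2}\right) = \frac{57}{2} \approx 28.5$)
$C = 69$ ($C = 5 \left(-1 + 5\right) + 7 \cdot 7 = 5 \cdot 4 + 49 = 20 + 49 = 69$)
$B{\left(z \right)} = \frac{57 z^{2}}{2}$
$- B{\left(C \right)} = - \frac{57 \cdot 69^{2}}{2} = - \frac{57 \cdot 4761}{2} = \left(-1\right) \frac{271377}{2} = - \frac{271377}{2}$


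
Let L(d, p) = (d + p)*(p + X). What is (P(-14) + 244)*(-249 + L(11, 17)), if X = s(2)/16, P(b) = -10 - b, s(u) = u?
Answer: 57164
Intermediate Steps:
X = ⅛ (X = 2/16 = 2*(1/16) = ⅛ ≈ 0.12500)
L(d, p) = (⅛ + p)*(d + p) (L(d, p) = (d + p)*(p + ⅛) = (d + p)*(⅛ + p) = (⅛ + p)*(d + p))
(P(-14) + 244)*(-249 + L(11, 17)) = ((-10 - 1*(-14)) + 244)*(-249 + (17² + (⅛)*11 + (⅛)*17 + 11*17)) = ((-10 + 14) + 244)*(-249 + (289 + 11/8 + 17/8 + 187)) = (4 + 244)*(-249 + 959/2) = 248*(461/2) = 57164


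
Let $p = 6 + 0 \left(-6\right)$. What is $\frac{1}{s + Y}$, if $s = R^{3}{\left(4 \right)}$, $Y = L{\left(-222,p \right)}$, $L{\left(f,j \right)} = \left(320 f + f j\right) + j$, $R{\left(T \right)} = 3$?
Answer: $- \frac{1}{72339} \approx -1.3824 \cdot 10^{-5}$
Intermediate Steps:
$p = 6$ ($p = 6 + 0 = 6$)
$L{\left(f,j \right)} = j + 320 f + f j$
$Y = -72366$ ($Y = 6 + 320 \left(-222\right) - 1332 = 6 - 71040 - 1332 = -72366$)
$s = 27$ ($s = 3^{3} = 27$)
$\frac{1}{s + Y} = \frac{1}{27 - 72366} = \frac{1}{-72339} = - \frac{1}{72339}$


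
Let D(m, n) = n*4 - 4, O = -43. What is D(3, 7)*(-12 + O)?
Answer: -1320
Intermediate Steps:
D(m, n) = -4 + 4*n (D(m, n) = 4*n - 4 = -4 + 4*n)
D(3, 7)*(-12 + O) = (-4 + 4*7)*(-12 - 43) = (-4 + 28)*(-55) = 24*(-55) = -1320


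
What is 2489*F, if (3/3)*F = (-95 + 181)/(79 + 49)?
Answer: 107027/64 ≈ 1672.3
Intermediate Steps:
F = 43/64 (F = (-95 + 181)/(79 + 49) = 86/128 = 86*(1/128) = 43/64 ≈ 0.67188)
2489*F = 2489*(43/64) = 107027/64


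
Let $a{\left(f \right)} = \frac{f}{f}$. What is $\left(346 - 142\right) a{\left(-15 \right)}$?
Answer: $204$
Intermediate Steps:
$a{\left(f \right)} = 1$
$\left(346 - 142\right) a{\left(-15 \right)} = \left(346 - 142\right) 1 = 204 \cdot 1 = 204$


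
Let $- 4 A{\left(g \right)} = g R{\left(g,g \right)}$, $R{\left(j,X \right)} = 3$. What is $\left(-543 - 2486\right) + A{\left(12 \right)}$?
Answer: $-3038$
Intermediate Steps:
$A{\left(g \right)} = - \frac{3 g}{4}$ ($A{\left(g \right)} = - \frac{g 3}{4} = - \frac{3 g}{4}$)
$\left(-543 - 2486\right) + A{\left(12 \right)} = \left(-543 - 2486\right) - 9 = -3029 - 9 = -3038$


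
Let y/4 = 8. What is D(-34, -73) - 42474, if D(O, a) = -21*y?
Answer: -43146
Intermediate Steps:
y = 32 (y = 4*8 = 32)
D(O, a) = -672 (D(O, a) = -21*32 = -672)
D(-34, -73) - 42474 = -672 - 42474 = -43146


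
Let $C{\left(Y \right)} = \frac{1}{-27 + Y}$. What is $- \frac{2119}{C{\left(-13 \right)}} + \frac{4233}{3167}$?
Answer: $\frac{268439153}{3167} \approx 84761.0$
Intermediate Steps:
$- \frac{2119}{C{\left(-13 \right)}} + \frac{4233}{3167} = - \frac{2119}{\frac{1}{-27 - 13}} + \frac{4233}{3167} = - \frac{2119}{\frac{1}{-40}} + 4233 \cdot \frac{1}{3167} = - \frac{2119}{- \frac{1}{40}} + \frac{4233}{3167} = \left(-2119\right) \left(-40\right) + \frac{4233}{3167} = 84760 + \frac{4233}{3167} = \frac{268439153}{3167}$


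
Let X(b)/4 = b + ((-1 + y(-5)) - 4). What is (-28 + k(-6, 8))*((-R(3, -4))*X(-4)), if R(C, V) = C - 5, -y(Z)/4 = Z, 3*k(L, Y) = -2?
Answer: -7568/3 ≈ -2522.7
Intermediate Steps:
k(L, Y) = -⅔ (k(L, Y) = (⅓)*(-2) = -⅔)
y(Z) = -4*Z
R(C, V) = -5 + C
X(b) = 60 + 4*b (X(b) = 4*(b + ((-1 - 4*(-5)) - 4)) = 4*(b + ((-1 + 20) - 4)) = 4*(b + (19 - 4)) = 4*(b + 15) = 4*(15 + b) = 60 + 4*b)
(-28 + k(-6, 8))*((-R(3, -4))*X(-4)) = (-28 - ⅔)*((-(-5 + 3))*(60 + 4*(-4))) = -86*(-1*(-2))*(60 - 16)/3 = -172*44/3 = -86/3*88 = -7568/3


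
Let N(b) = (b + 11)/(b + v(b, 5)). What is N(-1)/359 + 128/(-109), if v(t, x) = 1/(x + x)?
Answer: -424468/352179 ≈ -1.2053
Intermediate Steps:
v(t, x) = 1/(2*x)
N(b) = (11 + b)/(⅒ + b) (N(b) = (b + 11)/(b + (½)/5) = (11 + b)/(b + (½)*(⅕)) = (11 + b)/(b + ⅒) = (11 + b)/(⅒ + b))
N(-1)/359 + 128/(-109) = (10*(11 - 1)/(1 + 10*(-1)))/359 + 128/(-109) = (10*10/(1 - 10))*(1/359) + 128*(-1/109) = (10*10/(-9))*(1/359) - 128/109 = (10*(-⅑)*10)*(1/359) - 128/109 = -100/9*1/359 - 128/109 = -100/3231 - 128/109 = -424468/352179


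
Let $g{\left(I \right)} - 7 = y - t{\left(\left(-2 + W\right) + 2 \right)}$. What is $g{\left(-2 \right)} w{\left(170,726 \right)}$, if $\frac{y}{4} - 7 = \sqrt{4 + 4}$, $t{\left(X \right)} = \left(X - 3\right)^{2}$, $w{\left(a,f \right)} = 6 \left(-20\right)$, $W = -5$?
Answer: $3480 - 960 \sqrt{2} \approx 2122.4$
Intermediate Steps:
$w{\left(a,f \right)} = -120$
$t{\left(X \right)} = \left(-3 + X\right)^{2}$
$y = 28 + 8 \sqrt{2}$ ($y = 28 + 4 \sqrt{4 + 4} = 28 + 4 \sqrt{8} = 28 + 4 \cdot 2 \sqrt{2} = 28 + 8 \sqrt{2} \approx 39.314$)
$g{\left(I \right)} = -29 + 8 \sqrt{2}$ ($g{\left(I \right)} = 7 - \left(-28 + \left(-3 + \left(\left(-2 - 5\right) + 2\right)\right)^{2} - 8 \sqrt{2}\right) = 7 - \left(-28 + \left(-3 + \left(-7 + 2\right)\right)^{2} - 8 \sqrt{2}\right) = 7 - \left(-28 + \left(-3 - 5\right)^{2} - 8 \sqrt{2}\right) = 7 + \left(\left(28 + 8 \sqrt{2}\right) - \left(-8\right)^{2}\right) = 7 + \left(\left(28 + 8 \sqrt{2}\right) - 64\right) = 7 - \left(36 - 8 \sqrt{2}\right) = -29 + 8 \sqrt{2}$)
$g{\left(-2 \right)} w{\left(170,726 \right)} = \left(-29 + 8 \sqrt{2}\right) \left(-120\right) = 3480 - 960 \sqrt{2}$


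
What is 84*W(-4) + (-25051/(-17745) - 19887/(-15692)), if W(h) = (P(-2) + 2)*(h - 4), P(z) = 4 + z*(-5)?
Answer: -230245939921/21419580 ≈ -10749.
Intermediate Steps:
P(z) = 4 - 5*z
W(h) = -64 + 16*h (W(h) = ((4 - 5*(-2)) + 2)*(h - 4) = ((4 + 10) + 2)*(-4 + h) = (14 + 2)*(-4 + h) = 16*(-4 + h) = -64 + 16*h)
84*W(-4) + (-25051/(-17745) - 19887/(-15692)) = 84*(-64 + 16*(-4)) + (-25051/(-17745) - 19887/(-15692)) = 84*(-64 - 64) + (-25051*(-1/17745) - 19887*(-1/15692)) = 84*(-128) + (1927/1365 + 19887/15692) = -10752 + 57384239/21419580 = -230245939921/21419580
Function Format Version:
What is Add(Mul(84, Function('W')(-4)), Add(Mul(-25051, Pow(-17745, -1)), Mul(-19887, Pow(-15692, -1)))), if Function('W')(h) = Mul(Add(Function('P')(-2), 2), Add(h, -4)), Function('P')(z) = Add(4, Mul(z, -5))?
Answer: Rational(-230245939921, 21419580) ≈ -10749.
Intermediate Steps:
Function('P')(z) = Add(4, Mul(-5, z))
Function('W')(h) = Add(-64, Mul(16, h)) (Function('W')(h) = Mul(Add(Add(4, Mul(-5, -2)), 2), Add(h, -4)) = Mul(Add(Add(4, 10), 2), Add(-4, h)) = Mul(Add(14, 2), Add(-4, h)) = Mul(16, Add(-4, h)) = Add(-64, Mul(16, h)))
Add(Mul(84, Function('W')(-4)), Add(Mul(-25051, Pow(-17745, -1)), Mul(-19887, Pow(-15692, -1)))) = Add(Mul(84, Add(-64, Mul(16, -4))), Add(Mul(-25051, Pow(-17745, -1)), Mul(-19887, Pow(-15692, -1)))) = Add(Mul(84, Add(-64, -64)), Add(Mul(-25051, Rational(-1, 17745)), Mul(-19887, Rational(-1, 15692)))) = Add(Mul(84, -128), Add(Rational(1927, 1365), Rational(19887, 15692))) = Add(-10752, Rational(57384239, 21419580)) = Rational(-230245939921, 21419580)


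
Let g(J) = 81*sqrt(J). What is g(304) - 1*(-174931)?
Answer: 174931 + 324*sqrt(19) ≈ 1.7634e+5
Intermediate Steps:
g(304) - 1*(-174931) = 81*sqrt(304) - 1*(-174931) = 81*(4*sqrt(19)) + 174931 = 324*sqrt(19) + 174931 = 174931 + 324*sqrt(19)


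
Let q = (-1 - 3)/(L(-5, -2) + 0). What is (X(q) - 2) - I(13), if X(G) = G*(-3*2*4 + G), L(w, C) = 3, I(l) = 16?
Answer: 142/9 ≈ 15.778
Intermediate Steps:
q = -4/3 (q = (-1 - 3)/(3 + 0) = -4/3 ≈ -1.3333)
X(G) = G*(-24 + G) (X(G) = G*(-6*4 + G) = G*(-24 + G))
(X(q) - 2) - I(13) = (-4*(-24 - 4/3)/3 - 2) - 1*16 = (-4/3*(-76/3) - 2) - 16 = (304/9 - 2) - 16 = 286/9 - 16 = 142/9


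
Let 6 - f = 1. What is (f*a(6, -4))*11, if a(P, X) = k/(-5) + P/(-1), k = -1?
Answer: -319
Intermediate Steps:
a(P, X) = ⅕ - P (a(P, X) = -1/(-5) + P/(-1) = -1*(-⅕) + P*(-1) = ⅕ - P)
f = 5 (f = 6 - 1*1 = 6 - 1 = 5)
(f*a(6, -4))*11 = (5*(⅕ - 1*6))*11 = (5*(⅕ - 6))*11 = (5*(-29/5))*11 = -29*11 = -319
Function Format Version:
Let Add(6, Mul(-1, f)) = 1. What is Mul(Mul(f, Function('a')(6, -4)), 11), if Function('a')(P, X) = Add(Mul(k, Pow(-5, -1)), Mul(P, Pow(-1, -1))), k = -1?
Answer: -319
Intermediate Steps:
Function('a')(P, X) = Add(Rational(1, 5), Mul(-1, P)) (Function('a')(P, X) = Add(Mul(-1, Pow(-5, -1)), Mul(P, Pow(-1, -1))) = Add(Mul(-1, Rational(-1, 5)), Mul(P, -1)) = Add(Rational(1, 5), Mul(-1, P)))
f = 5 (f = Add(6, Mul(-1, 1)) = Add(6, -1) = 5)
Mul(Mul(f, Function('a')(6, -4)), 11) = Mul(Mul(5, Add(Rational(1, 5), Mul(-1, 6))), 11) = Mul(Mul(5, Add(Rational(1, 5), -6)), 11) = Mul(Mul(5, Rational(-29, 5)), 11) = Mul(-29, 11) = -319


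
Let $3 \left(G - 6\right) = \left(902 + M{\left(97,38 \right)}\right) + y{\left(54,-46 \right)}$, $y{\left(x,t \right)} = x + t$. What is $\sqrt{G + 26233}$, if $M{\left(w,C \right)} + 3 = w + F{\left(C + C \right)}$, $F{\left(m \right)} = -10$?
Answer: $\frac{\sqrt{239133}}{3} \approx 163.0$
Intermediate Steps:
$M{\left(w,C \right)} = -13 + w$ ($M{\left(w,C \right)} = -3 + \left(w - 10\right) = -3 + \left(-10 + w\right) = -13 + w$)
$y{\left(x,t \right)} = t + x$
$G = \frac{1012}{3}$ ($G = 6 + \frac{\left(902 + \left(-13 + 97\right)\right) + \left(-46 + 54\right)}{3} = 6 + \frac{\left(902 + 84\right) + 8}{3} = 6 + \frac{986 + 8}{3} = 6 + \frac{1}{3} \cdot 994 = 6 + \frac{994}{3} = \frac{1012}{3} \approx 337.33$)
$\sqrt{G + 26233} = \sqrt{\frac{1012}{3} + 26233} = \sqrt{\frac{79711}{3}} = \frac{\sqrt{239133}}{3}$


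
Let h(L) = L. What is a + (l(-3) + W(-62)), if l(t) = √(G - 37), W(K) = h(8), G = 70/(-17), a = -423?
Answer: -415 + I*√11883/17 ≈ -415.0 + 6.4123*I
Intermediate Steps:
G = -70/17 (G = 70*(-1/17) = -70/17 ≈ -4.1176)
W(K) = 8
l(t) = I*√11883/17 (l(t) = √(-70/17 - 37) = √(-699/17) = I*√11883/17)
a + (l(-3) + W(-62)) = -423 + (I*√11883/17 + 8) = -423 + (8 + I*√11883/17) = -415 + I*√11883/17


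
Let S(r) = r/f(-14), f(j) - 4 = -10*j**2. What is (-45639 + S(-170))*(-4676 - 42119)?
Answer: 2088688133315/978 ≈ 2.1357e+9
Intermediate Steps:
f(j) = 4 - 10*j**2
S(r) = -r/1956 (S(r) = r/(4 - 10*(-14)**2) = r/(4 - 10*196) = r/(4 - 1960) = r/(-1956) = r*(-1/1956) = -r/1956)
(-45639 + S(-170))*(-4676 - 42119) = (-45639 - 1/1956*(-170))*(-4676 - 42119) = (-45639 + 85/978)*(-46795) = -44634857/978*(-46795) = 2088688133315/978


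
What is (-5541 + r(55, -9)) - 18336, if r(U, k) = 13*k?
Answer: -23994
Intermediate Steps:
(-5541 + r(55, -9)) - 18336 = (-5541 + 13*(-9)) - 18336 = (-5541 - 117) - 18336 = -5658 - 18336 = -23994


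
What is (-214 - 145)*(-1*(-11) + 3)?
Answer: -5026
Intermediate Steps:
(-214 - 145)*(-1*(-11) + 3) = -359*(11 + 3) = -359*14 = -5026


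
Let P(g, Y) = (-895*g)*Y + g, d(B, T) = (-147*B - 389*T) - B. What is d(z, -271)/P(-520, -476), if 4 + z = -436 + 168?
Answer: -29135/44306184 ≈ -0.00065758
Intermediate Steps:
z = -272 (z = -4 + (-436 + 168) = -4 - 268 = -272)
d(B, T) = -389*T - 148*B (d(B, T) = (-389*T - 147*B) - B = -389*T - 148*B)
P(g, Y) = g - 895*Y*g (P(g, Y) = -895*Y*g + g = g - 895*Y*g)
d(z, -271)/P(-520, -476) = (-389*(-271) - 148*(-272))/((-520*(1 - 895*(-476)))) = (105419 + 40256)/((-520*(1 + 426020))) = 145675/((-520*426021)) = 145675/(-221530920) = 145675*(-1/221530920) = -29135/44306184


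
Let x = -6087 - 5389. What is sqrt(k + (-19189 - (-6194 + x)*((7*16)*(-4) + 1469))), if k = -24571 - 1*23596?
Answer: sqrt(17973714) ≈ 4239.5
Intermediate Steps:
x = -11476
k = -48167 (k = -24571 - 23596 = -48167)
sqrt(k + (-19189 - (-6194 + x)*((7*16)*(-4) + 1469))) = sqrt(-48167 + (-19189 - (-6194 - 11476)*((7*16)*(-4) + 1469))) = sqrt(-48167 + (-19189 - (-17670)*(112*(-4) + 1469))) = sqrt(-48167 + (-19189 - (-17670)*(-448 + 1469))) = sqrt(-48167 + (-19189 - (-17670)*1021)) = sqrt(-48167 + (-19189 - 1*(-18041070))) = sqrt(-48167 + (-19189 + 18041070)) = sqrt(-48167 + 18021881) = sqrt(17973714)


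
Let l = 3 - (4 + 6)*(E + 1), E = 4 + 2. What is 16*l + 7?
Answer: -1065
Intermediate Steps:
E = 6
l = -67 (l = 3 - (4 + 6)*(6 + 1) = 3 - 10*7 = 3 - 1*70 = 3 - 70 = -67)
16*l + 7 = 16*(-67) + 7 = -1072 + 7 = -1065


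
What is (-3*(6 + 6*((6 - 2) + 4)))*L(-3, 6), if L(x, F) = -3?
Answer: 486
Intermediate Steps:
(-3*(6 + 6*((6 - 2) + 4)))*L(-3, 6) = -3*(6 + 6*((6 - 2) + 4))*(-3) = -3*(6 + 6*(4 + 4))*(-3) = -3*(6 + 6*8)*(-3) = -3*(6 + 48)*(-3) = -3*54*(-3) = -162*(-3) = 486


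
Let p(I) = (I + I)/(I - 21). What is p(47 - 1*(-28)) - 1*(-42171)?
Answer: 379564/9 ≈ 42174.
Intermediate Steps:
p(I) = 2*I/(-21 + I) (p(I) = (2*I)/(-21 + I) = 2*I/(-21 + I))
p(47 - 1*(-28)) - 1*(-42171) = 2*(47 - 1*(-28))/(-21 + (47 - 1*(-28))) - 1*(-42171) = 2*(47 + 28)/(-21 + (47 + 28)) + 42171 = 2*75/(-21 + 75) + 42171 = 2*75/54 + 42171 = 2*75*(1/54) + 42171 = 25/9 + 42171 = 379564/9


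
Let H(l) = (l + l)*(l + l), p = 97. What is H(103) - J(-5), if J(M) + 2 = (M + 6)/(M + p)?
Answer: 3904295/92 ≈ 42438.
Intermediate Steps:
J(M) = -2 + (6 + M)/(97 + M) (J(M) = -2 + (M + 6)/(M + 97) = -2 + (6 + M)/(97 + M))
H(l) = 4*l**2 (H(l) = (2*l)*(2*l) = 4*l**2)
H(103) - J(-5) = 4*103**2 - (-188 - 1*(-5))/(97 - 5) = 4*10609 - (-188 + 5)/92 = 42436 - (-183)/92 = 42436 - 1*(-183/92) = 42436 + 183/92 = 3904295/92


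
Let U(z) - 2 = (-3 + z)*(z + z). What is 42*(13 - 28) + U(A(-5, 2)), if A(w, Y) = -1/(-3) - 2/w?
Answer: -142048/225 ≈ -631.32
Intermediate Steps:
A(w, Y) = ⅓ - 2/w (A(w, Y) = -1*(-⅓) - 2/w = ⅓ - 2/w)
U(z) = 2 + 2*z*(-3 + z) (U(z) = 2 + (-3 + z)*(z + z) = 2 + (-3 + z)*(2*z) = 2 + 2*z*(-3 + z))
42*(13 - 28) + U(A(-5, 2)) = 42*(13 - 28) + (2 - 2*(-6 - 5)/(-5) + 2*((⅓)*(-6 - 5)/(-5))²) = 42*(-15) + (2 - 2*(-1)*(-11)/5 + 2*((⅓)*(-⅕)*(-11))²) = -630 + (2 - 6*11/15 + 2*(11/15)²) = -630 + (2 - 22/5 + 2*(121/225)) = -630 + (2 - 22/5 + 242/225) = -630 - 298/225 = -142048/225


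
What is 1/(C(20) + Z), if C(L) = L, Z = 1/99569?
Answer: 99569/1991381 ≈ 0.050000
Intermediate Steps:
Z = 1/99569 ≈ 1.0043e-5
1/(C(20) + Z) = 1/(20 + 1/99569) = 1/(1991381/99569) = 99569/1991381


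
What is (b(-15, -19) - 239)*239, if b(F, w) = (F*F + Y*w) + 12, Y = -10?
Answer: 44932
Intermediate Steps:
b(F, w) = 12 + F**2 - 10*w (b(F, w) = (F*F - 10*w) + 12 = (F**2 - 10*w) + 12 = 12 + F**2 - 10*w)
(b(-15, -19) - 239)*239 = ((12 + (-15)**2 - 10*(-19)) - 239)*239 = ((12 + 225 + 190) - 239)*239 = (427 - 239)*239 = 188*239 = 44932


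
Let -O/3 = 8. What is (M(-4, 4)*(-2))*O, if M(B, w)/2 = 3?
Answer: 288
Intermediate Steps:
O = -24 (O = -3*8 = -24)
M(B, w) = 6 (M(B, w) = 2*3 = 6)
(M(-4, 4)*(-2))*O = (6*(-2))*(-24) = -12*(-24) = 288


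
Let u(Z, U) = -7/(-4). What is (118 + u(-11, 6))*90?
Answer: 21555/2 ≈ 10778.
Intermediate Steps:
u(Z, U) = 7/4 (u(Z, U) = -7*(-1/4) = 7/4)
(118 + u(-11, 6))*90 = (118 + 7/4)*90 = (479/4)*90 = 21555/2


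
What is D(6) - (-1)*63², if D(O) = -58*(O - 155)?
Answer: 12611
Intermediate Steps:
D(O) = 8990 - 58*O (D(O) = -58*(-155 + O) = 8990 - 58*O)
D(6) - (-1)*63² = (8990 - 58*6) - (-1)*63² = (8990 - 348) - (-1)*3969 = 8642 - 1*(-3969) = 8642 + 3969 = 12611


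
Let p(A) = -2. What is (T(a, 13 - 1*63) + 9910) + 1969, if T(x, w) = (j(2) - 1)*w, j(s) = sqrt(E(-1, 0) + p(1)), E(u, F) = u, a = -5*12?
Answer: 11929 - 50*I*sqrt(3) ≈ 11929.0 - 86.603*I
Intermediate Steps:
a = -60
j(s) = I*sqrt(3) (j(s) = sqrt(-1 - 2) = sqrt(-3) = I*sqrt(3))
T(x, w) = w*(-1 + I*sqrt(3)) (T(x, w) = (I*sqrt(3) - 1)*w = (-1 + I*sqrt(3))*w = w*(-1 + I*sqrt(3)))
(T(a, 13 - 1*63) + 9910) + 1969 = ((13 - 1*63)*(-1 + I*sqrt(3)) + 9910) + 1969 = ((13 - 63)*(-1 + I*sqrt(3)) + 9910) + 1969 = (-50*(-1 + I*sqrt(3)) + 9910) + 1969 = ((50 - 50*I*sqrt(3)) + 9910) + 1969 = (9960 - 50*I*sqrt(3)) + 1969 = 11929 - 50*I*sqrt(3)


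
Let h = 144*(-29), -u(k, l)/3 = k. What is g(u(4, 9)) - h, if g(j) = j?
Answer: 4164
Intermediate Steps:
u(k, l) = -3*k
h = -4176
g(u(4, 9)) - h = -3*4 - 1*(-4176) = -12 + 4176 = 4164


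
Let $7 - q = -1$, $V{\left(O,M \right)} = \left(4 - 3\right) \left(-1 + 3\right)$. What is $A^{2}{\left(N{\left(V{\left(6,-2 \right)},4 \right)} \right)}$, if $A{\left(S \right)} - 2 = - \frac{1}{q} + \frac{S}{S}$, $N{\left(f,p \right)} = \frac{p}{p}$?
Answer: $\frac{529}{64} \approx 8.2656$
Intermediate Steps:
$V{\left(O,M \right)} = 2$ ($V{\left(O,M \right)} = 1 \cdot 2 = 2$)
$q = 8$ ($q = 7 - -1 = 7 + 1 = 8$)
$N{\left(f,p \right)} = 1$
$A{\left(S \right)} = \frac{23}{8}$ ($A{\left(S \right)} = 2 + \left(- \frac{1}{8} + \frac{S}{S}\right) = 2 + \left(\left(-1\right) \frac{1}{8} + 1\right) = 2 + \left(- \frac{1}{8} + 1\right) = 2 + \frac{7}{8} = \frac{23}{8}$)
$A^{2}{\left(N{\left(V{\left(6,-2 \right)},4 \right)} \right)} = \left(\frac{23}{8}\right)^{2} = \frac{529}{64}$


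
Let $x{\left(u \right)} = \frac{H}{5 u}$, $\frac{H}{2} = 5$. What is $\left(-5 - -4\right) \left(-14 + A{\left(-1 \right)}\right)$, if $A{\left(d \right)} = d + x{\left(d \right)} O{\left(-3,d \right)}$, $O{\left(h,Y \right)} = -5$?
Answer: $5$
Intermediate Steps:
$H = 10$ ($H = 2 \cdot 5 = 10$)
$x{\left(u \right)} = \frac{2}{u}$ ($x{\left(u \right)} = \frac{10}{5 u} = 10 \frac{1}{5 u} = \frac{2}{u}$)
$A{\left(d \right)} = d - \frac{10}{d}$ ($A{\left(d \right)} = d + \frac{2}{d} \left(-5\right) = d - \frac{10}{d}$)
$\left(-5 - -4\right) \left(-14 + A{\left(-1 \right)}\right) = \left(-5 - -4\right) \left(-14 - \left(1 + \frac{10}{-1}\right)\right) = \left(-5 + 4\right) \left(-14 - -9\right) = - (-14 + \left(-1 + 10\right)) = - (-14 + 9) = \left(-1\right) \left(-5\right) = 5$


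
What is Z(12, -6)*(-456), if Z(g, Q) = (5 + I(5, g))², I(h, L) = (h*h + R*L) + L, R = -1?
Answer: -410400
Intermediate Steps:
I(h, L) = h² (I(h, L) = (h*h - L) + L = (h² - L) + L = h²)
Z(g, Q) = 900 (Z(g, Q) = (5 + 5²)² = (5 + 25)² = 30² = 900)
Z(12, -6)*(-456) = 900*(-456) = -410400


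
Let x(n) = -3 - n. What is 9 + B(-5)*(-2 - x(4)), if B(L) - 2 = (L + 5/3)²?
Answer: 671/9 ≈ 74.556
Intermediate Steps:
B(L) = 2 + (5/3 + L)² (B(L) = 2 + (L + 5/3)² = 2 + (5/3 + L)²)
9 + B(-5)*(-2 - x(4)) = 9 + (2 + (5 + 3*(-5))²/9)*(-2 - (-3 - 1*4)) = 9 + (2 + (5 - 15)²/9)*(-2 - (-3 - 4)) = 9 + (2 + (⅑)*(-10)²)*(-2 - 1*(-7)) = 9 + (2 + (⅑)*100)*(-2 + 7) = 9 + (2 + 100/9)*5 = 9 + (118/9)*5 = 9 + 590/9 = 671/9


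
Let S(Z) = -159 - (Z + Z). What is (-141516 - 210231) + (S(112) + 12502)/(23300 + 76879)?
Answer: -35237650594/100179 ≈ -3.5175e+5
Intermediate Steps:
S(Z) = -159 - 2*Z
(-141516 - 210231) + (S(112) + 12502)/(23300 + 76879) = (-141516 - 210231) + ((-159 - 2*112) + 12502)/(23300 + 76879) = -351747 + ((-159 - 224) + 12502)/100179 = -351747 + (-383 + 12502)*(1/100179) = -351747 + 12119*(1/100179) = -351747 + 12119/100179 = -35237650594/100179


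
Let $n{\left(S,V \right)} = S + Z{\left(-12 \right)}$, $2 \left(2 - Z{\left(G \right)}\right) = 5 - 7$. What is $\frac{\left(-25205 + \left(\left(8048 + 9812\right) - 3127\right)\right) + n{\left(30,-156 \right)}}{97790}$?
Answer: $- \frac{949}{8890} \approx -0.10675$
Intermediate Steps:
$Z{\left(G \right)} = 3$ ($Z{\left(G \right)} = 2 - \frac{5 - 7}{2} = 2 - -1 = 2 + 1 = 3$)
$n{\left(S,V \right)} = 3 + S$ ($n{\left(S,V \right)} = S + 3 = 3 + S$)
$\frac{\left(-25205 + \left(\left(8048 + 9812\right) - 3127\right)\right) + n{\left(30,-156 \right)}}{97790} = \frac{\left(-25205 + \left(\left(8048 + 9812\right) - 3127\right)\right) + \left(3 + 30\right)}{97790} = \left(\left(-25205 + \left(17860 - 3127\right)\right) + 33\right) \frac{1}{97790} = \left(\left(-25205 + 14733\right) + 33\right) \frac{1}{97790} = \left(-10472 + 33\right) \frac{1}{97790} = \left(-10439\right) \frac{1}{97790} = - \frac{949}{8890}$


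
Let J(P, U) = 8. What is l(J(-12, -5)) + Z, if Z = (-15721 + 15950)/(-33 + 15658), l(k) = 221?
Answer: 3453354/15625 ≈ 221.01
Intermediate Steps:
Z = 229/15625 ≈ 0.014656
l(J(-12, -5)) + Z = 221 + 229/15625 = 3453354/15625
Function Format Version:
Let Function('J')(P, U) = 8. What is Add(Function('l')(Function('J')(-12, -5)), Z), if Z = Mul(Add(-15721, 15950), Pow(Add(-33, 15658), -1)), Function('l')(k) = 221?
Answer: Rational(3453354, 15625) ≈ 221.01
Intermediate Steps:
Z = Rational(229, 15625) (Z = Mul(229, Pow(15625, -1)) = Mul(229, Rational(1, 15625)) = Rational(229, 15625) ≈ 0.014656)
Add(Function('l')(Function('J')(-12, -5)), Z) = Add(221, Rational(229, 15625)) = Rational(3453354, 15625)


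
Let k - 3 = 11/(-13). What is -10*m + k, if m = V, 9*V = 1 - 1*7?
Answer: 344/39 ≈ 8.8205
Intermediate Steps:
k = 28/13 (k = 3 + 11/(-13) = 3 + 11*(-1/13) = 3 - 11/13 = 28/13 ≈ 2.1538)
V = -⅔ (V = (1 - 1*7)/9 = (1 - 7)/9 = (⅑)*(-6) = -⅔ ≈ -0.66667)
m = -⅔ ≈ -0.66667
-10*m + k = -10*(-⅔) + 28/13 = 20/3 + 28/13 = 344/39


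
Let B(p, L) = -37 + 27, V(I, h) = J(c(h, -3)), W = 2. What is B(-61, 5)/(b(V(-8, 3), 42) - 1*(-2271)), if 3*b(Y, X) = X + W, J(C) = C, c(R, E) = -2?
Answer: -30/6857 ≈ -0.0043751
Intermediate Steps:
V(I, h) = -2
b(Y, X) = ⅔ + X/3 (b(Y, X) = (X + 2)/3 = (2 + X)/3 = ⅔ + X/3)
B(p, L) = -10
B(-61, 5)/(b(V(-8, 3), 42) - 1*(-2271)) = -10/((⅔ + (⅓)*42) - 1*(-2271)) = -10/((⅔ + 14) + 2271) = -10/(44/3 + 2271) = -10/6857/3 = -10*3/6857 = -30/6857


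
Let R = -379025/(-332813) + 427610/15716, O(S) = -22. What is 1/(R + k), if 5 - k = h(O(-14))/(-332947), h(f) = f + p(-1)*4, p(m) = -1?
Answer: 870737828520638/29036800784458291 ≈ 0.029987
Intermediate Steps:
h(f) = -4 + f (h(f) = f - 1*4 = f - 4 = -4 + f)
R = 74135461915/2615244554 (R = -379025*(-1/332813) + 427610*(1/15716) = 379025/332813 + 213805/7858 = 74135461915/2615244554 ≈ 28.347)
k = 1664709/332947 (k = 5 - (-4 - 22)/(-332947) = 5 - (-26)*(-1)/332947 = 5 - 1*26/332947 = 5 - 26/332947 = 1664709/332947 ≈ 4.9999)
1/(R + k) = 1/(74135461915/2615244554 + 1664709/332947) = 1/(29036800784458291/870737828520638) = 870737828520638/29036800784458291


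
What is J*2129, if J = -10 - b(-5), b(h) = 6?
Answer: -34064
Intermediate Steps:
J = -16 (J = -10 - 1*6 = -10 - 6 = -16)
J*2129 = -16*2129 = -34064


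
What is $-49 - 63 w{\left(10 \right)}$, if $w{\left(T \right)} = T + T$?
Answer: $-1309$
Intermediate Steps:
$w{\left(T \right)} = 2 T$
$-49 - 63 w{\left(10 \right)} = -49 - 63 \cdot 2 \cdot 10 = -49 - 1260 = -1309$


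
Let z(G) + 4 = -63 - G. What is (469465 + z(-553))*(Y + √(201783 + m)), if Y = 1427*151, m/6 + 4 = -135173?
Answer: 101263631627 + 469951*I*√609279 ≈ 1.0126e+11 + 3.6683e+8*I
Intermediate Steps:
m = -811062 (m = -24 + 6*(-135173) = -24 - 811038 = -811062)
Y = 215477
z(G) = -67 - G (z(G) = -4 + (-63 - G) = -67 - G)
(469465 + z(-553))*(Y + √(201783 + m)) = (469465 + (-67 - 1*(-553)))*(215477 + √(201783 - 811062)) = (469465 + (-67 + 553))*(215477 + √(-609279)) = (469465 + 486)*(215477 + I*√609279) = 469951*(215477 + I*√609279) = 101263631627 + 469951*I*√609279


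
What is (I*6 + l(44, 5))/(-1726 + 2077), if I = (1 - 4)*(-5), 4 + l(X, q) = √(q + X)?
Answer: 31/117 ≈ 0.26496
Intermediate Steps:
l(X, q) = -4 + √(X + q) (l(X, q) = -4 + √(q + X) = -4 + √(X + q))
I = 15 (I = -3*(-5) = 15)
(I*6 + l(44, 5))/(-1726 + 2077) = (15*6 + (-4 + √(44 + 5)))/(-1726 + 2077) = (90 + (-4 + √49))/351 = (90 + (-4 + 7))*(1/351) = (90 + 3)*(1/351) = 93*(1/351) = 31/117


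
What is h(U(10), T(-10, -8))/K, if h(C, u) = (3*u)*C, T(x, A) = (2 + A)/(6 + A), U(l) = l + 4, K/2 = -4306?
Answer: -63/4306 ≈ -0.014631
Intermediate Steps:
K = -8612 (K = 2*(-4306) = -8612)
U(l) = 4 + l
T(x, A) = (2 + A)/(6 + A)
h(C, u) = 3*C*u
h(U(10), T(-10, -8))/K = (3*(4 + 10)*((2 - 8)/(6 - 8)))/(-8612) = (3*14*(-6/(-2)))*(-1/8612) = (3*14*(-1/2*(-6)))*(-1/8612) = (3*14*3)*(-1/8612) = 126*(-1/8612) = -63/4306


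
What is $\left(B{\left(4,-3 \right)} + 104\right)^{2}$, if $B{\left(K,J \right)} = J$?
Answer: $10201$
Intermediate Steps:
$\left(B{\left(4,-3 \right)} + 104\right)^{2} = \left(-3 + 104\right)^{2} = 101^{2} = 10201$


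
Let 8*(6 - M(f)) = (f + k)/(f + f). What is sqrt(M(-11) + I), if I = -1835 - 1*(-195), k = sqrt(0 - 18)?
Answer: sqrt(-3163545 + 33*I*sqrt(2))/44 ≈ 0.00029817 + 40.424*I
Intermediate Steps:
k = 3*I*sqrt(2) (k = sqrt(-18) = 3*I*sqrt(2) ≈ 4.2426*I)
I = -1640 (I = -1835 + 195 = -1640)
M(f) = 6 - (f + 3*I*sqrt(2))/(16*f) (M(f) = 6 - (f + 3*I*sqrt(2))/(8*(f + f)) = 6 - (f + 3*I*sqrt(2))/(8*(2*f)) = 6 - (f + 3*I*sqrt(2))*1/(2*f)/8 = 6 - (f + 3*I*sqrt(2))/(16*f))
sqrt(M(-11) + I) = sqrt((1/16)*(95*(-11) - 3*I*sqrt(2))/(-11) - 1640) = sqrt((1/16)*(-1/11)*(-1045 - 3*I*sqrt(2)) - 1640) = sqrt((95/16 + 3*I*sqrt(2)/176) - 1640) = sqrt(-26145/16 + 3*I*sqrt(2)/176)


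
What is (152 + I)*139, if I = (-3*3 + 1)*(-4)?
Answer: 25576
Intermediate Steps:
I = 32 (I = (-9 + 1)*(-4) = -8*(-4) = 32)
(152 + I)*139 = (152 + 32)*139 = 184*139 = 25576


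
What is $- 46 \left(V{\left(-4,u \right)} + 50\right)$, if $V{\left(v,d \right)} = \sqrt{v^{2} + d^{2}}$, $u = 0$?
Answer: $-2484$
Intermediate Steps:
$V{\left(v,d \right)} = \sqrt{d^{2} + v^{2}}$
$- 46 \left(V{\left(-4,u \right)} + 50\right) = - 46 \left(\sqrt{0^{2} + \left(-4\right)^{2}} + 50\right) = - 46 \left(\sqrt{0 + 16} + 50\right) = - 46 \left(\sqrt{16} + 50\right) = - 46 \left(4 + 50\right) = \left(-46\right) 54 = -2484$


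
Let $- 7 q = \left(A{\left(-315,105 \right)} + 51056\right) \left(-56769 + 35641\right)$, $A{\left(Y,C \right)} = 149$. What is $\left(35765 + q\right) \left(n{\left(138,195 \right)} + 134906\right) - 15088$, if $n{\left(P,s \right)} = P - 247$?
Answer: $20837875281657$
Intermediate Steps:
$n{\left(P,s \right)} = -247 + P$ ($n{\left(P,s \right)} = P - 247 = -247 + P$)
$q = 154551320$ ($q = - \frac{\left(149 + 51056\right) \left(-56769 + 35641\right)}{7} = - \frac{51205 \left(-21128\right)}{7} = \left(- \frac{1}{7}\right) \left(-1081859240\right) = 154551320$)
$\left(35765 + q\right) \left(n{\left(138,195 \right)} + 134906\right) - 15088 = \left(35765 + 154551320\right) \left(\left(-247 + 138\right) + 134906\right) - 15088 = 154587085 \left(-109 + 134906\right) - 15088 = 154587085 \cdot 134797 - 15088 = 20837875296745 - 15088 = 20837875281657$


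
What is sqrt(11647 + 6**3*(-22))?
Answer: sqrt(6895) ≈ 83.036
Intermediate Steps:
sqrt(11647 + 6**3*(-22)) = sqrt(11647 + 216*(-22)) = sqrt(11647 - 4752) = sqrt(6895)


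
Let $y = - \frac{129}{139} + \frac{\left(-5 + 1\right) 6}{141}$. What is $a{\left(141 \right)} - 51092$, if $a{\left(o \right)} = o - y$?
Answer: $- \frac{332855708}{6533} \approx -50950.0$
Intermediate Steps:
$y = - \frac{7175}{6533}$ ($y = \left(-129\right) \frac{1}{139} + \left(-4\right) 6 \cdot \frac{1}{141} = - \frac{129}{139} - \frac{8}{47} = - \frac{7175}{6533} \approx -1.0983$)
$a{\left(o \right)} = \frac{7175}{6533} + o$ ($a{\left(o \right)} = o - - \frac{7175}{6533} = o + \frac{7175}{6533} = \frac{7175}{6533} + o$)
$a{\left(141 \right)} - 51092 = \left(\frac{7175}{6533} + 141\right) - 51092 = \frac{928328}{6533} - 51092 = - \frac{332855708}{6533}$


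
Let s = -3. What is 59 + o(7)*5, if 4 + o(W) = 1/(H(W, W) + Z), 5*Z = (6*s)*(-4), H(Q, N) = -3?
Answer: 2248/57 ≈ 39.439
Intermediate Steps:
Z = 72/5 (Z = ((6*(-3))*(-4))/5 = (-18*(-4))/5 = (⅕)*72 = 72/5 ≈ 14.400)
o(W) = -223/57 (o(W) = -4 + 1/(-3 + 72/5) = -4 + 1/(57/5) = -4 + 5/57 = -223/57)
59 + o(7)*5 = 59 - 223/57*5 = 59 - 1115/57 = 2248/57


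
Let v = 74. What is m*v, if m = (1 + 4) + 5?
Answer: 740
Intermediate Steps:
m = 10 (m = 5 + 5 = 10)
m*v = 10*74 = 740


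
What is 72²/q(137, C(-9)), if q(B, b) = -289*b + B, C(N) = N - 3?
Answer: 5184/3605 ≈ 1.4380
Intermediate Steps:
C(N) = -3 + N
q(B, b) = B - 289*b
72²/q(137, C(-9)) = 72²/(137 - 289*(-3 - 9)) = 5184/(137 - 289*(-12)) = 5184/(137 + 3468) = 5184/3605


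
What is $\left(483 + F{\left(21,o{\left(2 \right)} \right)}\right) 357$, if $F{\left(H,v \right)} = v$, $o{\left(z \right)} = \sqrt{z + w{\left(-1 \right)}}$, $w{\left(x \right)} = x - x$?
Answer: $172431 + 357 \sqrt{2} \approx 1.7294 \cdot 10^{5}$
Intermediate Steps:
$w{\left(x \right)} = 0$
$o{\left(z \right)} = \sqrt{z}$ ($o{\left(z \right)} = \sqrt{z + 0} = \sqrt{z}$)
$\left(483 + F{\left(21,o{\left(2 \right)} \right)}\right) 357 = \left(483 + \sqrt{2}\right) 357 = 172431 + 357 \sqrt{2}$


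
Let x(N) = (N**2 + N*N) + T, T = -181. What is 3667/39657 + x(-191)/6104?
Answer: 2908659485/242066328 ≈ 12.016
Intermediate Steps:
x(N) = -181 + 2*N**2 (x(N) = (N**2 + N*N) - 181 = (N**2 + N**2) - 181 = 2*N**2 - 181 = -181 + 2*N**2)
3667/39657 + x(-191)/6104 = 3667/39657 + (-181 + 2*(-191)**2)/6104 = 3667*(1/39657) + (-181 + 2*36481)*(1/6104) = 3667/39657 + (-181 + 72962)*(1/6104) = 3667/39657 + 72781*(1/6104) = 3667/39657 + 72781/6104 = 2908659485/242066328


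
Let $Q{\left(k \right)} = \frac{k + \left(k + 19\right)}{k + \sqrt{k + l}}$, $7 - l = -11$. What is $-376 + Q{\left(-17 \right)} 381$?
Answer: $- \frac{301}{16} \approx -18.813$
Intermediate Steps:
$l = 18$ ($l = 7 - -11 = 7 + 11 = 18$)
$Q{\left(k \right)} = \frac{19 + 2 k}{k + \sqrt{18 + k}}$ ($Q{\left(k \right)} = \frac{k + \left(k + 19\right)}{k + \sqrt{k + 18}} = \frac{k + \left(19 + k\right)}{k + \sqrt{18 + k}} = \frac{19 + 2 k}{k + \sqrt{18 + k}}$)
$-376 + Q{\left(-17 \right)} 381 = -376 + \frac{19 + 2 \left(-17\right)}{-17 + \sqrt{18 - 17}} \cdot 381 = -376 + \frac{19 - 34}{-17 + \sqrt{1}} \cdot 381 = -376 + \frac{1}{-17 + 1} \left(-15\right) 381 = -376 + \frac{1}{-16} \left(-15\right) 381 = -376 + \left(- \frac{1}{16}\right) \left(-15\right) 381 = -376 + \frac{15}{16} \cdot 381 = -376 + \frac{5715}{16} = - \frac{301}{16}$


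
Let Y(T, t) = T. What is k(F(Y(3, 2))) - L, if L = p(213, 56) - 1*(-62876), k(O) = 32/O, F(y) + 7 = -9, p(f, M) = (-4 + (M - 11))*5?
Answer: -63083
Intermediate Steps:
p(f, M) = -75 + 5*M (p(f, M) = (-4 + (-11 + M))*5 = (-15 + M)*5 = -75 + 5*M)
F(y) = -16 (F(y) = -7 - 9 = -16)
L = 63081 (L = (-75 + 5*56) - 1*(-62876) = (-75 + 280) + 62876 = 205 + 62876 = 63081)
k(F(Y(3, 2))) - L = 32/(-16) - 1*63081 = 32*(-1/16) - 63081 = -2 - 63081 = -63083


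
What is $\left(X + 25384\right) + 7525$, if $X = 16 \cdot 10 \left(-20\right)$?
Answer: $29709$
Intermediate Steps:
$X = -3200$ ($X = 160 \left(-20\right) = -3200$)
$\left(X + 25384\right) + 7525 = \left(-3200 + 25384\right) + 7525 = 22184 + 7525 = 29709$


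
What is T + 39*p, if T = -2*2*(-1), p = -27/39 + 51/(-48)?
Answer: -1031/16 ≈ -64.438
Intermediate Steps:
p = -365/208 (p = -27*1/39 + 51*(-1/48) = -9/13 - 17/16 = -365/208 ≈ -1.7548)
T = 4 (T = -4*(-1) = 4)
T + 39*p = 4 + 39*(-365/208) = 4 - 1095/16 = -1031/16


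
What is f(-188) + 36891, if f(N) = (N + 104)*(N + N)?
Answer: 68475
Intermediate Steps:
f(N) = 2*N*(104 + N) (f(N) = (104 + N)*(2*N) = 2*N*(104 + N))
f(-188) + 36891 = 2*(-188)*(104 - 188) + 36891 = 2*(-188)*(-84) + 36891 = 31584 + 36891 = 68475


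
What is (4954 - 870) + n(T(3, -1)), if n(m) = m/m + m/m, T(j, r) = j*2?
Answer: 4086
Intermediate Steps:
T(j, r) = 2*j
n(m) = 2 (n(m) = 1 + 1 = 2)
(4954 - 870) + n(T(3, -1)) = (4954 - 870) + 2 = 4084 + 2 = 4086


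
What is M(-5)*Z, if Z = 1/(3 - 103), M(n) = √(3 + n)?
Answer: -I*√2/100 ≈ -0.014142*I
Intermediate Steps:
Z = -1/100 (Z = 1/(-100) = -1/100 ≈ -0.010000)
M(-5)*Z = √(3 - 5)*(-1/100) = √(-2)*(-1/100) = (I*√2)*(-1/100) = -I*√2/100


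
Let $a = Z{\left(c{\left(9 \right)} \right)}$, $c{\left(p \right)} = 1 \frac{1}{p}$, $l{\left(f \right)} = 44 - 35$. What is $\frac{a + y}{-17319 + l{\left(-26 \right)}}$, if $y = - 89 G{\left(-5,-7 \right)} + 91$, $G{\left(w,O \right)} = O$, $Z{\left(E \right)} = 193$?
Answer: $- \frac{907}{17310} \approx -0.052397$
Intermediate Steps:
$l{\left(f \right)} = 9$ ($l{\left(f \right)} = 44 - 35 = 9$)
$c{\left(p \right)} = \frac{1}{p}$
$a = 193$
$y = 714$ ($y = \left(-89\right) \left(-7\right) + 91 = 623 + 91 = 714$)
$\frac{a + y}{-17319 + l{\left(-26 \right)}} = \frac{193 + 714}{-17319 + 9} = \frac{907}{-17310} = 907 \left(- \frac{1}{17310}\right) = - \frac{907}{17310}$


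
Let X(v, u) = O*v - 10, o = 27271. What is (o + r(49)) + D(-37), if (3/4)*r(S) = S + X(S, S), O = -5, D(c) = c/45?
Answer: 1214798/45 ≈ 26996.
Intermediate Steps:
D(c) = c/45 (D(c) = c*(1/45) = c/45)
X(v, u) = -10 - 5*v (X(v, u) = -5*v - 10 = -10 - 5*v)
r(S) = -40/3 - 16*S/3 (r(S) = 4*(S + (-10 - 5*S))/3 = 4*(-10 - 4*S)/3 = -40/3 - 16*S/3)
(o + r(49)) + D(-37) = (27271 + (-40/3 - 16/3*49)) + (1/45)*(-37) = (27271 + (-40/3 - 784/3)) - 37/45 = (27271 - 824/3) - 37/45 = 80989/3 - 37/45 = 1214798/45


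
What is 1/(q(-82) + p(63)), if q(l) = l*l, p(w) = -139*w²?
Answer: -1/544967 ≈ -1.8350e-6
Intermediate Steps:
q(l) = l²
1/(q(-82) + p(63)) = 1/((-82)² - 139*63²) = 1/(6724 - 139*3969) = 1/(6724 - 551691) = 1/(-544967) = -1/544967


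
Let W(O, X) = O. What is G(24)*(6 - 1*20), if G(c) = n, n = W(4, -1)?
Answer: -56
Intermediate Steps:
n = 4
G(c) = 4
G(24)*(6 - 1*20) = 4*(6 - 1*20) = 4*(6 - 20) = 4*(-14) = -56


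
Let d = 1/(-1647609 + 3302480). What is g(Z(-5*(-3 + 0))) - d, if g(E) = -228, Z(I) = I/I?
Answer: -377310589/1654871 ≈ -228.00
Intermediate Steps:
Z(I) = 1
d = 1/1654871 ≈ 6.0428e-7
g(Z(-5*(-3 + 0))) - d = -228 - 1*1/1654871 = -228 - 1/1654871 = -377310589/1654871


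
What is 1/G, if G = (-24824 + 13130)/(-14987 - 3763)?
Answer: 3125/1949 ≈ 1.6034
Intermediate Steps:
G = 1949/3125 (G = -11694/(-18750) = -11694*(-1/18750) = 1949/3125 ≈ 0.62368)
1/G = 1/(1949/3125) = 3125/1949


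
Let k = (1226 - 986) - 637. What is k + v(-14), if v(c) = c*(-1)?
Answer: -383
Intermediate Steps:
k = -397 (k = 240 - 637 = -397)
v(c) = -c
k + v(-14) = -397 - 1*(-14) = -397 + 14 = -383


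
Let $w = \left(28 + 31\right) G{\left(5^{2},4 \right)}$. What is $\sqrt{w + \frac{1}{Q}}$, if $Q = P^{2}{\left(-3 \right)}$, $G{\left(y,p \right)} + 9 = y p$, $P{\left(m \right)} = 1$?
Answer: $\sqrt{5370} \approx 73.28$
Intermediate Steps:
$G{\left(y,p \right)} = -9 + p y$ ($G{\left(y,p \right)} = -9 + y p = -9 + p y$)
$Q = 1$ ($Q = 1^{2} = 1$)
$w = 5369$ ($w = \left(28 + 31\right) \left(-9 + 4 \cdot 5^{2}\right) = 59 \left(-9 + 4 \cdot 25\right) = 59 \left(-9 + 100\right) = 59 \cdot 91 = 5369$)
$\sqrt{w + \frac{1}{Q}} = \sqrt{5369 + 1^{-1}} = \sqrt{5369 + 1} = \sqrt{5370}$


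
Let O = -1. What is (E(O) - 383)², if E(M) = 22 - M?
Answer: 129600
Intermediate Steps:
(E(O) - 383)² = ((22 - 1*(-1)) - 383)² = ((22 + 1) - 383)² = (23 - 383)² = (-360)² = 129600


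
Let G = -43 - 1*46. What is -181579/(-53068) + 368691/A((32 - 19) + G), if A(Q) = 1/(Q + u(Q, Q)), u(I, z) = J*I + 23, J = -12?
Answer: 16806931317271/53068 ≈ 3.1671e+8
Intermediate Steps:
G = -89 (G = -43 - 46 = -89)
u(I, z) = 23 - 12*I (u(I, z) = -12*I + 23 = 23 - 12*I)
A(Q) = 1/(23 - 11*Q) (A(Q) = 1/(Q + (23 - 12*Q)) = 1/(23 - 11*Q))
-181579/(-53068) + 368691/A((32 - 19) + G) = -181579/(-53068) + 368691/(1/(23 - 11*((32 - 19) - 89))) = -181579*(-1/53068) + 368691/(1/(23 - 11*(13 - 89))) = 181579/53068 + 368691/(1/(23 - 11*(-76))) = 181579/53068 + 368691/(1/(23 + 836)) = 181579/53068 + 368691/(1/859) = 181579/53068 + 368691*859 = 181579/53068 + 316705569 = 16806931317271/53068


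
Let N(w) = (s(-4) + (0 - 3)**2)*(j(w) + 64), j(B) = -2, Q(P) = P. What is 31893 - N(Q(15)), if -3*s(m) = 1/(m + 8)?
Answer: 188041/6 ≈ 31340.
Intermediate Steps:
s(m) = -1/(3*(8 + m)) (s(m) = -1/(3*(m + 8)) = -1/(3*(8 + m)))
N(w) = 3317/6 (N(w) = (-1/(24 + 3*(-4)) + (0 - 3)**2)*(-2 + 64) = (-1/(24 - 12) + (-3)**2)*62 = (-1/12 + 9)*62 = (107/12)*62 = 3317/6)
31893 - N(Q(15)) = 31893 - 1*3317/6 = 31893 - 3317/6 = 188041/6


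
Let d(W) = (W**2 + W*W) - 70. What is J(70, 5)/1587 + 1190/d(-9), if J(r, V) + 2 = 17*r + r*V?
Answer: 44131/3174 ≈ 13.904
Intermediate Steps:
J(r, V) = -2 + 17*r + V*r (J(r, V) = -2 + (17*r + r*V) = -2 + (17*r + V*r) = -2 + 17*r + V*r)
d(W) = -70 + 2*W**2 (d(W) = (W**2 + W**2) - 70 = 2*W**2 - 70 = -70 + 2*W**2)
J(70, 5)/1587 + 1190/d(-9) = (-2 + 17*70 + 5*70)/1587 + 1190/(-70 + 2*(-9)**2) = (-2 + 1190 + 350)*(1/1587) + 1190/(-70 + 2*81) = 1538*(1/1587) + 1190/(-70 + 162) = 1538/1587 + 1190/92 = 1538/1587 + 1190*(1/92) = 1538/1587 + 595/46 = 44131/3174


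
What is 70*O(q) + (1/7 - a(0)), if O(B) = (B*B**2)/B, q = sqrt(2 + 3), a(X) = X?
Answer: 2451/7 ≈ 350.14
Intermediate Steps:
q = sqrt(5) ≈ 2.2361
O(B) = B**2 (O(B) = B**3/B = B**2)
70*O(q) + (1/7 - a(0)) = 70*(sqrt(5))**2 + (1/7 - 1*0) = 70*5 + (1/7 + 0) = 350 + 1/7 = 2451/7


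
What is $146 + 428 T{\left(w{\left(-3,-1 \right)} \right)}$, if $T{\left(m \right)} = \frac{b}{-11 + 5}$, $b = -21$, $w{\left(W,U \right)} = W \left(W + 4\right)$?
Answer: $1644$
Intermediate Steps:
$w{\left(W,U \right)} = W \left(4 + W\right)$
$T{\left(m \right)} = \frac{7}{2}$ ($T{\left(m \right)} = - \frac{21}{-11 + 5} = - \frac{21}{-6} = \left(-21\right) \left(- \frac{1}{6}\right) = \frac{7}{2}$)
$146 + 428 T{\left(w{\left(-3,-1 \right)} \right)} = 146 + 428 \cdot \frac{7}{2} = 146 + 1498 = 1644$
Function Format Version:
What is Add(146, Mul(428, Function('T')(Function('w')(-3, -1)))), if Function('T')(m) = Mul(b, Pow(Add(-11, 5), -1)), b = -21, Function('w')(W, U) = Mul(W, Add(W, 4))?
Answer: 1644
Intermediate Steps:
Function('w')(W, U) = Mul(W, Add(4, W))
Function('T')(m) = Rational(7, 2) (Function('T')(m) = Mul(-21, Pow(Add(-11, 5), -1)) = Mul(-21, Pow(-6, -1)) = Mul(-21, Rational(-1, 6)) = Rational(7, 2))
Add(146, Mul(428, Function('T')(Function('w')(-3, -1)))) = Add(146, Mul(428, Rational(7, 2))) = Add(146, 1498) = 1644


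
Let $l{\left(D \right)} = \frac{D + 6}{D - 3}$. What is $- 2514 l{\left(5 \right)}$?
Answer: $-13827$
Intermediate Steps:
$l{\left(D \right)} = \frac{6 + D}{-3 + D}$
$- 2514 l{\left(5 \right)} = - 2514 \frac{6 + 5}{-3 + 5} = - 2514 \cdot \frac{1}{2} \cdot 11 = \left(-2514\right) \frac{11}{2} = -13827$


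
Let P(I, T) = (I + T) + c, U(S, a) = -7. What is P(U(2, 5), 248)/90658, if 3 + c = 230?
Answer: 234/45329 ≈ 0.0051623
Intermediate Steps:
c = 227 (c = -3 + 230 = 227)
P(I, T) = 227 + I + T (P(I, T) = (I + T) + 227 = 227 + I + T)
P(U(2, 5), 248)/90658 = (227 - 7 + 248)/90658 = 468*(1/90658) = 234/45329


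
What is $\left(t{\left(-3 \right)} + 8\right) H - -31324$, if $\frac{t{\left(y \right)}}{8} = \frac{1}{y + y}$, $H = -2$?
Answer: $\frac{93932}{3} \approx 31311.0$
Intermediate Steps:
$t{\left(y \right)} = \frac{4}{y}$ ($t{\left(y \right)} = \frac{8}{y + y} = \frac{8}{2 y} = 8 \frac{1}{2 y} = \frac{4}{y}$)
$\left(t{\left(-3 \right)} + 8\right) H - -31324 = \left(\frac{4}{-3} + 8\right) \left(-2\right) - -31324 = \left(4 \left(- \frac{1}{3}\right) + 8\right) \left(-2\right) + 31324 = \left(- \frac{4}{3} + 8\right) \left(-2\right) + 31324 = \frac{20}{3} \left(-2\right) + 31324 = - \frac{40}{3} + 31324 = \frac{93932}{3}$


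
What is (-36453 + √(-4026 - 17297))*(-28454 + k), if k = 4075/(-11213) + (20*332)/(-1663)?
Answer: 19344484364769363/18647219 - 530669200471*I*√21323/18647219 ≈ 1.0374e+9 - 4.1556e+6*I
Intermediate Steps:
k = -81231045/18647219 (k = 4075*(-1/11213) + 6640*(-1/1663) = -4075/11213 - 6640/1663 = -81231045/18647219 ≈ -4.3562)
(-36453 + √(-4026 - 17297))*(-28454 + k) = (-36453 + √(-4026 - 17297))*(-28454 - 81231045/18647219) = (-36453 + √(-21323))*(-530669200471/18647219) = (-36453 + I*√21323)*(-530669200471/18647219) = 19344484364769363/18647219 - 530669200471*I*√21323/18647219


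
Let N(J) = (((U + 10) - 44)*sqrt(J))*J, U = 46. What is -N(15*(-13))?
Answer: 2340*I*sqrt(195) ≈ 32676.0*I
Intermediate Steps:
N(J) = 12*J**(3/2) (N(J) = (((46 + 10) - 44)*sqrt(J))*J = ((56 - 44)*sqrt(J))*J = (12*sqrt(J))*J = 12*J**(3/2))
-N(15*(-13)) = -12*(15*(-13))**(3/2) = -12*(-195)**(3/2) = -12*(-195*I*sqrt(195)) = -(-2340)*I*sqrt(195) = 2340*I*sqrt(195)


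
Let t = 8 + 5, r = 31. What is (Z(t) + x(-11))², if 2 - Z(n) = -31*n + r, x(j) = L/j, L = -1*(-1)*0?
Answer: 139876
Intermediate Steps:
L = 0 (L = 1*0 = 0)
x(j) = 0 (x(j) = 0/j = 0)
t = 13
Z(n) = -29 + 31*n (Z(n) = 2 - (-31*n + 31) = 2 - (31 - 31*n) = 2 + (-31 + 31*n) = -29 + 31*n)
(Z(t) + x(-11))² = ((-29 + 31*13) + 0)² = ((-29 + 403) + 0)² = (374 + 0)² = 374² = 139876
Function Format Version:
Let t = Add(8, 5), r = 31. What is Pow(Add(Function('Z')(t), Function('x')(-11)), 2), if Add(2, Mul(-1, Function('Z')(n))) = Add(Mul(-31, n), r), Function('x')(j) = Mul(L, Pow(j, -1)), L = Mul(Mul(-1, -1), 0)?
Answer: 139876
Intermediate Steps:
L = 0 (L = Mul(1, 0) = 0)
Function('x')(j) = 0 (Function('x')(j) = Mul(0, Pow(j, -1)) = 0)
t = 13
Function('Z')(n) = Add(-29, Mul(31, n)) (Function('Z')(n) = Add(2, Mul(-1, Add(Mul(-31, n), 31))) = Add(2, Mul(-1, Add(31, Mul(-31, n)))) = Add(2, Add(-31, Mul(31, n))) = Add(-29, Mul(31, n)))
Pow(Add(Function('Z')(t), Function('x')(-11)), 2) = Pow(Add(Add(-29, Mul(31, 13)), 0), 2) = Pow(Add(Add(-29, 403), 0), 2) = Pow(Add(374, 0), 2) = Pow(374, 2) = 139876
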